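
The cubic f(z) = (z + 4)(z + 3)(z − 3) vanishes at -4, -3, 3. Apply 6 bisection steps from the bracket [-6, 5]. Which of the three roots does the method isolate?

f(-0.5) = -30.625 < 0, so the root lies in [-0.5, 5]
f(2.25) = -24.609375 < 0, so the root lies in [2.25, 5]
f(3.625) = 31.572266 > 0, so the root lies in [2.25, 3.625]
f(2.9375) = -2.5745 < 0, so the root lies in [2.9375, 3.625]
f(3.28125) = 12.8631 > 0, so the root lies in [2.9375, 3.28125]
f(3.109375) = 4.7506 > 0, so the root lies in [2.9375, 3.109375]

3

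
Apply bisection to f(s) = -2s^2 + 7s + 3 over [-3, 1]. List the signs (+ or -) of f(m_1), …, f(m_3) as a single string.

-+-

midpoint -1: f = -6 < 0 → [-1, 1]
midpoint 0: f = 3 > 0 → [-1, 0]
midpoint -0.5: f = -1 < 0 → [-0.5, 0]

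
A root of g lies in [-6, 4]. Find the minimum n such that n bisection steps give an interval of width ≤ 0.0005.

Width after n steps is 10/2^n. Need 2^n ≥ 10/0.0005 = 20000.
2^14 = 16384 < 20000 ≤ 2^15 = 32768, so n = 15.

15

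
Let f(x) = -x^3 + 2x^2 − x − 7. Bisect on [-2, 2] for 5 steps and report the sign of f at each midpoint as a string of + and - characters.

f(0) = -7 < 0, so the root lies in [-2, 0]
f(-1) = -3 < 0, so the root lies in [-2, -1]
f(-1.5) = 2.375 > 0, so the root lies in [-1.5, -1]
f(-1.25) = -0.6719 < 0, so the root lies in [-1.5, -1.25]
f(-1.375) = 0.7559 > 0, so the root lies in [-1.375, -1.25]

--+-+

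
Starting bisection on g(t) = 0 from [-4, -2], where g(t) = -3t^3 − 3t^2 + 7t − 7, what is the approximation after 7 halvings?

g(-3) = 26 > 0, so the root lies in [-3, -2]
g(-2.5) = 3.625 > 0, so the root lies in [-2.5, -2]
g(-2.25) = -3.765625 < 0, so the root lies in [-2.5, -2.25]
g(-2.375) = -0.3574 < 0, so the root lies in [-2.5, -2.375]
g(-2.4375) = 1.5598 > 0, so the root lies in [-2.4375, -2.375]
g(-2.40625) = 0.583 > 0, so the root lies in [-2.40625, -2.375]
g(-2.390625) = 0.1083 > 0, so the root lies in [-2.390625, -2.375]

-2.390625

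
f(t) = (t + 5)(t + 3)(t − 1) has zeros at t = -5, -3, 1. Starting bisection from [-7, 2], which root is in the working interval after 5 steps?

1

m = -2.5, f(m) = -4.375 (−); new bracket [-2.5, 2]
m = -0.25, f(m) = -16.328125 (−); new bracket [-0.25, 2]
m = 0.875, f(m) = -2.845703 (−); new bracket [0.875, 2]
m = 1.4375, f(m) = 12.4978 (+); new bracket [0.875, 1.4375]
m = 1.15625, f(m) = 3.998 (+); new bracket [0.875, 1.15625]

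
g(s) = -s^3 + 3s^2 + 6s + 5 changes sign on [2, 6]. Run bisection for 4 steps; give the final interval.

g(4) = 13 > 0, so the root lies in [4, 6]
g(5) = -15 < 0, so the root lies in [4, 5]
g(4.5) = 1.625 > 0, so the root lies in [4.5, 5]
g(4.75) = -5.9844 < 0, so the root lies in [4.5, 4.75]

[4.5, 4.75]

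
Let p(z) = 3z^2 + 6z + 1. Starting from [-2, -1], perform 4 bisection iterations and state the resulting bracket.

z = -1.5 gives p = -1.25, negative; keep [-2, -1.5]
z = -1.75 gives p = -0.3125, negative; keep [-2, -1.75]
z = -1.875 gives p = 0.296875, positive; keep [-1.875, -1.75]
z = -1.8125 gives p = -0.0195, negative; keep [-1.875, -1.8125]

[-1.875, -1.8125]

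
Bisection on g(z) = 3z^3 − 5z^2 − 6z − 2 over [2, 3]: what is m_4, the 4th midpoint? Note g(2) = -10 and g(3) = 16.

2.5625

m = 2.5, g(m) = -1.375 (−); new bracket [2.5, 3]
m = 2.75, g(m) = 6.078125 (+); new bracket [2.5, 2.75]
m = 2.625, g(m) = 2.060547 (+); new bracket [2.5, 2.625]
m = 2.5625, g(m) = 0.2722 (+); new bracket [2.5, 2.5625]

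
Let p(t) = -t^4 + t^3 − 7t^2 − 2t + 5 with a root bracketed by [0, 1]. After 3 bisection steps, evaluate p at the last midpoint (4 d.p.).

1.1072

m = 0.5, p(m) = 2.3125 (+); new bracket [0.5, 1]
m = 0.75, p(m) = -0.332031 (−); new bracket [0.5, 0.75]
m = 0.625, p(m) = 1.107178 (+); new bracket [0.625, 0.75]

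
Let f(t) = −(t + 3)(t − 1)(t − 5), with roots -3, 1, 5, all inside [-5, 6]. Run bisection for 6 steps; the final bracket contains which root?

-3

f(0.5) = -7.875 < 0, so the root lies in [-5, 0.5]
f(-2.25) = -17.671875 < 0, so the root lies in [-5, -2.25]
f(-3.625) = 24.931641 > 0, so the root lies in [-3.625, -2.25]
f(-2.9375) = -1.9534 < 0, so the root lies in [-3.625, -2.9375]
f(-3.28125) = 9.9715 > 0, so the root lies in [-3.28125, -2.9375]
f(-3.109375) = 3.6449 > 0, so the root lies in [-3.109375, -2.9375]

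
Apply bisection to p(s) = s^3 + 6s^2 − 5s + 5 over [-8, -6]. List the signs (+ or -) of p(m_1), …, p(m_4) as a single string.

-++-

s = -7 gives p = -9, negative; keep [-7, -6]
s = -6.5 gives p = 16.375, positive; keep [-7, -6.5]
s = -6.75 gives p = 4.578125, positive; keep [-7, -6.75]
s = -6.875 gives p = -1.9824, negative; keep [-6.875, -6.75]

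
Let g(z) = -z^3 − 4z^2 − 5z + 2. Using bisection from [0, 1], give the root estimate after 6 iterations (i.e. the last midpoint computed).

0.328125

z = 0.5 gives g = -1.625, negative; keep [0, 0.5]
z = 0.25 gives g = 0.484375, positive; keep [0.25, 0.5]
z = 0.375 gives g = -0.490234, negative; keep [0.25, 0.375]
z = 0.3125 gives g = 0.0164, positive; keep [0.3125, 0.375]
z = 0.34375 gives g = -0.232, negative; keep [0.3125, 0.34375]
z = 0.328125 gives g = -0.1066, negative; keep [0.3125, 0.328125]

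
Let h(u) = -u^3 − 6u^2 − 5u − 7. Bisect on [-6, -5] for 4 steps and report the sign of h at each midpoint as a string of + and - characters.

+-++

m = -5.5, h(m) = 5.375 (+); new bracket [-5.5, -5]
m = -5.25, h(m) = -1.421875 (−); new bracket [-5.5, -5.25]
m = -5.375, h(m) = 1.818359 (+); new bracket [-5.375, -5.25]
m = -5.3125, h(m) = 0.1594 (+); new bracket [-5.3125, -5.25]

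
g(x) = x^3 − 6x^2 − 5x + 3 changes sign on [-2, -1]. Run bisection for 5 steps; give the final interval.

[-1.09375, -1.0625]

midpoint -1.5: g = -6.375 < 0 → [-1.5, -1]
midpoint -1.25: g = -2.078125 < 0 → [-1.25, -1]
midpoint -1.125: g = -0.392578 < 0 → [-1.125, -1]
midpoint -1.0625: g = 0.3396 > 0 → [-1.125, -1.0625]
midpoint -1.09375: g = -0.0174 < 0 → [-1.09375, -1.0625]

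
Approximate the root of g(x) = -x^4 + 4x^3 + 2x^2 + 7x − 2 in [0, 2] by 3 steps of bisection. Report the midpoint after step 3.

x = 1 gives g = 10, positive; keep [0, 1]
x = 0.5 gives g = 2.4375, positive; keep [0, 0.5]
x = 0.25 gives g = -0.066406, negative; keep [0.25, 0.5]

0.25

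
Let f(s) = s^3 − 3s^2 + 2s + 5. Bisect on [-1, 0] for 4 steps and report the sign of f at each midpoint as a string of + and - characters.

+++-

f(-0.5) = 3.125 > 0, so the root lies in [-1, -0.5]
f(-0.75) = 1.390625 > 0, so the root lies in [-1, -0.75]
f(-0.875) = 0.283203 > 0, so the root lies in [-1, -0.875]
f(-0.9375) = -0.3357 < 0, so the root lies in [-0.9375, -0.875]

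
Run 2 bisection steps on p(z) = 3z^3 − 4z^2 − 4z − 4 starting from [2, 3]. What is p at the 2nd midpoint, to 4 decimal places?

midpoint 2.5: p = 7.875 > 0 → [2, 2.5]
midpoint 2.25: p = 0.921875 > 0 → [2, 2.25]

0.9219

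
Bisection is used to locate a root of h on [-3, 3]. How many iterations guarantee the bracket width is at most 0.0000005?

24

Width after n steps is 6/2^n. Need 2^n ≥ 6/0.0000005 = 12000000.
2^23 = 8388608 < 12000000 ≤ 2^24 = 16777216, so n = 24.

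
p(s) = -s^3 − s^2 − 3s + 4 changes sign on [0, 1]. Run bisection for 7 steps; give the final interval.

p(0.5) = 2.125 > 0, so the root lies in [0.5, 1]
p(0.75) = 0.765625 > 0, so the root lies in [0.75, 1]
p(0.875) = -0.060547 < 0, so the root lies in [0.75, 0.875]
p(0.8125) = 0.366 > 0, so the root lies in [0.8125, 0.875]
p(0.84375) = 0.1562 > 0, so the root lies in [0.84375, 0.875]
p(0.859375) = 0.0487 > 0, so the root lies in [0.859375, 0.875]
p(0.8671875) = -0.0057 < 0, so the root lies in [0.859375, 0.8671875]

[0.859375, 0.8671875]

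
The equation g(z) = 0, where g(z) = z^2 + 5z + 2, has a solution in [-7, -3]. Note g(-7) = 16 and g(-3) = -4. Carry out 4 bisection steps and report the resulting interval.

m = -5, g(m) = 2 (+); new bracket [-5, -3]
m = -4, g(m) = -2 (−); new bracket [-5, -4]
m = -4.5, g(m) = -0.25 (−); new bracket [-5, -4.5]
m = -4.75, g(m) = 0.8125 (+); new bracket [-4.75, -4.5]

[-4.75, -4.5]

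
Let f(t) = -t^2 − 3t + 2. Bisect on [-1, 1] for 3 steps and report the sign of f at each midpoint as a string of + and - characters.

++-

t = 0 gives f = 2, positive; keep [0, 1]
t = 0.5 gives f = 0.25, positive; keep [0.5, 1]
t = 0.75 gives f = -0.8125, negative; keep [0.5, 0.75]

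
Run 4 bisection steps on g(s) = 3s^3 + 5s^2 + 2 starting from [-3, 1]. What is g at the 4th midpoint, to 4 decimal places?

1.2344

m = -1, g(m) = 4 (+); new bracket [-3, -1]
m = -2, g(m) = -2 (−); new bracket [-2, -1]
m = -1.5, g(m) = 3.125 (+); new bracket [-2, -1.5]
m = -1.75, g(m) = 1.2344 (+); new bracket [-2, -1.75]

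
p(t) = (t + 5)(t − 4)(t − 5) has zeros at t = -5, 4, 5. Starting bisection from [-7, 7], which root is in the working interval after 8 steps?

-5

p(0) = 100 > 0, so the root lies in [-7, 0]
p(-3.5) = 95.625 > 0, so the root lies in [-7, -3.5]
p(-5.25) = -23.703125 < 0, so the root lies in [-5.25, -3.5]
p(-4.375) = 49.0723 > 0, so the root lies in [-5.25, -4.375]
p(-4.8125) = 16.2136 > 0, so the root lies in [-5.25, -4.8125]
p(-5.03125) = -2.8311 < 0, so the root lies in [-5.03125, -4.8125]
p(-4.921875) = 6.9158 > 0, so the root lies in [-5.03125, -4.921875]
p(-4.9765625) = 2.099 > 0, so the root lies in [-5.03125, -4.9765625]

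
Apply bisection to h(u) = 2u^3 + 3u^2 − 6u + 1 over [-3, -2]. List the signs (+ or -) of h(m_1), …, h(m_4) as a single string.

h(-2.5) = 3.5 > 0, so the root lies in [-3, -2.5]
h(-2.75) = -1.40625 < 0, so the root lies in [-2.75, -2.5]
h(-2.625) = 1.246094 > 0, so the root lies in [-2.75, -2.625]
h(-2.6875) = -0.0288 < 0, so the root lies in [-2.6875, -2.625]

+-+-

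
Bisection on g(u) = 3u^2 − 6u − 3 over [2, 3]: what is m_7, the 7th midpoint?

g(2.5) = 0.75 > 0, so the root lies in [2, 2.5]
g(2.25) = -1.3125 < 0, so the root lies in [2.25, 2.5]
g(2.375) = -0.328125 < 0, so the root lies in [2.375, 2.5]
g(2.4375) = 0.1992 > 0, so the root lies in [2.375, 2.4375]
g(2.40625) = -0.0674 < 0, so the root lies in [2.40625, 2.4375]
g(2.421875) = 0.0652 > 0, so the root lies in [2.40625, 2.421875]
g(2.4140625) = -0.0013 < 0, so the root lies in [2.4140625, 2.421875]

2.4140625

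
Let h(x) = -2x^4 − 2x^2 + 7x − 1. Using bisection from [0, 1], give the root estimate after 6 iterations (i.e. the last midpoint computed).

0.140625

m = 0.5, h(m) = 1.875 (+); new bracket [0, 0.5]
m = 0.25, h(m) = 0.617188 (+); new bracket [0, 0.25]
m = 0.125, h(m) = -0.156738 (−); new bracket [0.125, 0.25]
m = 0.1875, h(m) = 0.2397 (+); new bracket [0.125, 0.1875]
m = 0.15625, h(m) = 0.0437 (+); new bracket [0.125, 0.15625]
m = 0.140625, h(m) = -0.056 (−); new bracket [0.140625, 0.15625]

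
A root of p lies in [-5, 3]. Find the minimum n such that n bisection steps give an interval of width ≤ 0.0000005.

24

Width after n steps is 8/2^n. Need 2^n ≥ 8/0.0000005 = 16000000.
2^23 = 8388608 < 16000000 ≤ 2^24 = 16777216, so n = 24.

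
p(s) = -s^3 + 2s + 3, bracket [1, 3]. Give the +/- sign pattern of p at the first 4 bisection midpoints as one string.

midpoint 2: p = -1 < 0 → [1, 2]
midpoint 1.5: p = 2.625 > 0 → [1.5, 2]
midpoint 1.75: p = 1.140625 > 0 → [1.75, 2]
midpoint 1.875: p = 0.1582 > 0 → [1.875, 2]

-+++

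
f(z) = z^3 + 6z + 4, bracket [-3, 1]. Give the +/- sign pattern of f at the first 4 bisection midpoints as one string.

f(-1) = -3 < 0, so the root lies in [-1, 1]
f(0) = 4 > 0, so the root lies in [-1, 0]
f(-0.5) = 0.875 > 0, so the root lies in [-1, -0.5]
f(-0.75) = -0.9219 < 0, so the root lies in [-0.75, -0.5]

-++-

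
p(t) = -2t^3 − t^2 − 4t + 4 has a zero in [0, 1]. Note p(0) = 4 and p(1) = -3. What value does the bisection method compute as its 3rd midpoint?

0.625

midpoint 0.5: p = 1.5 > 0 → [0.5, 1]
midpoint 0.75: p = -0.40625 < 0 → [0.5, 0.75]
midpoint 0.625: p = 0.621094 > 0 → [0.625, 0.75]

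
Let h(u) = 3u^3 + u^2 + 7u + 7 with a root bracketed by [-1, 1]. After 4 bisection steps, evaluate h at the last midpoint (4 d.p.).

u = 0 gives h = 7, positive; keep [-1, 0]
u = -0.5 gives h = 3.375, positive; keep [-1, -0.5]
u = -0.75 gives h = 1.046875, positive; keep [-1, -0.75]
u = -0.875 gives h = -0.3691, negative; keep [-0.875, -0.75]

-0.3691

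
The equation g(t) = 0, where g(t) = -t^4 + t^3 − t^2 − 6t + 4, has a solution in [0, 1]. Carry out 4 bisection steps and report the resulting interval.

[0.5625, 0.625]

t = 0.5 gives g = 0.8125, positive; keep [0.5, 1]
t = 0.75 gives g = -0.957031, negative; keep [0.5, 0.75]
t = 0.625 gives g = -0.049072, negative; keep [0.5, 0.625]
t = 0.5625 gives g = 0.3865, positive; keep [0.5625, 0.625]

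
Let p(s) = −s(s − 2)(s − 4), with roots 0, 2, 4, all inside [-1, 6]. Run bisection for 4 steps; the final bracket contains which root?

4

s = 2.5 gives p = 1.875, positive; keep [2.5, 6]
s = 4.25 gives p = -2.390625, negative; keep [2.5, 4.25]
s = 3.375 gives p = 2.900391, positive; keep [3.375, 4.25]
s = 3.8125 gives p = 1.2957, positive; keep [3.8125, 4.25]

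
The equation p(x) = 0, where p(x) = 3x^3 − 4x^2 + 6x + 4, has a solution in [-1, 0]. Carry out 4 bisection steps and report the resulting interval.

[-0.5, -0.4375]

m = -0.5, p(m) = -0.375 (−); new bracket [-0.5, 0]
m = -0.25, p(m) = 2.203125 (+); new bracket [-0.5, -0.25]
m = -0.375, p(m) = 1.029297 (+); new bracket [-0.5, -0.375]
m = -0.4375, p(m) = 0.3582 (+); new bracket [-0.5, -0.4375]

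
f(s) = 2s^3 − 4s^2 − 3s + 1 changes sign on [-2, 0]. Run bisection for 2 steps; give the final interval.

[-1, -0.5]

midpoint -1: f = -2 < 0 → [-1, 0]
midpoint -0.5: f = 1.25 > 0 → [-1, -0.5]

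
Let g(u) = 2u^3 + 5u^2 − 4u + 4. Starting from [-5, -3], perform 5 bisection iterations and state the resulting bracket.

u = -4 gives g = -28, negative; keep [-4, -3]
u = -3.5 gives g = -6.5, negative; keep [-3.5, -3]
u = -3.25 gives g = 1.15625, positive; keep [-3.5, -3.25]
u = -3.375 gives g = -2.4336, negative; keep [-3.375, -3.25]
u = -3.3125 gives g = -0.5806, negative; keep [-3.3125, -3.25]

[-3.3125, -3.25]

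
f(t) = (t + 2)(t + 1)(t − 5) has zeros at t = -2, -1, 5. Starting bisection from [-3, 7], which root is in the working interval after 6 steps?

m = 2, f(m) = -36 (−); new bracket [2, 7]
m = 4.5, f(m) = -17.875 (−); new bracket [4.5, 7]
m = 5.75, f(m) = 39.234375 (+); new bracket [4.5, 5.75]
m = 5.125, f(m) = 5.4551 (+); new bracket [4.5, 5.125]
m = 4.8125, f(m) = -7.4246 (−); new bracket [4.8125, 5.125]
m = 4.96875, f(m) = -1.2998 (−); new bracket [4.96875, 5.125]

5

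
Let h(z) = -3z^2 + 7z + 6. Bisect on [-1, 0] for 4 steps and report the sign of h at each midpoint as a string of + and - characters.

midpoint -0.5: h = 1.75 > 0 → [-1, -0.5]
midpoint -0.75: h = -0.9375 < 0 → [-0.75, -0.5]
midpoint -0.625: h = 0.453125 > 0 → [-0.75, -0.625]
midpoint -0.6875: h = -0.2305 < 0 → [-0.6875, -0.625]

+-+-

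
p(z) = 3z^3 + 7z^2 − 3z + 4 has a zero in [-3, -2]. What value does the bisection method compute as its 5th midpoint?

midpoint -2.5: p = 8.375 > 0 → [-3, -2.5]
midpoint -2.75: p = 2.796875 > 0 → [-3, -2.75]
midpoint -2.875: p = -0.806641 < 0 → [-2.875, -2.75]
midpoint -2.8125: p = 1.0667 > 0 → [-2.875, -2.8125]
midpoint -2.84375: p = 0.1482 > 0 → [-2.875, -2.84375]

-2.84375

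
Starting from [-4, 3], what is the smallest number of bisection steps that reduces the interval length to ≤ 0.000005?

21

Width after n steps is 7/2^n. Need 2^n ≥ 7/0.000005 = 1400000.
2^20 = 1048576 < 1400000 ≤ 2^21 = 2097152, so n = 21.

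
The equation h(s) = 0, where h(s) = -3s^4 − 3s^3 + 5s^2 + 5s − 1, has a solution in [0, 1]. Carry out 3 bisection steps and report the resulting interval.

[0.125, 0.25]

m = 0.5, h(m) = 2.1875 (+); new bracket [0, 0.5]
m = 0.25, h(m) = 0.503906 (+); new bracket [0, 0.25]
m = 0.125, h(m) = -0.303467 (−); new bracket [0.125, 0.25]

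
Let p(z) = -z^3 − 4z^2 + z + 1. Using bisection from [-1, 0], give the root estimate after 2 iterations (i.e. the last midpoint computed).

m = -0.5, p(m) = -0.375 (−); new bracket [-0.5, 0]
m = -0.25, p(m) = 0.515625 (+); new bracket [-0.5, -0.25]

-0.25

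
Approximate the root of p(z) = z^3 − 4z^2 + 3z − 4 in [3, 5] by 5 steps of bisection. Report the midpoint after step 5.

3.4375

midpoint 4: p = 8 > 0 → [3, 4]
midpoint 3.5: p = 0.375 > 0 → [3, 3.5]
midpoint 3.25: p = -2.171875 < 0 → [3.25, 3.5]
midpoint 3.375: p = -0.9941 < 0 → [3.375, 3.5]
midpoint 3.4375: p = -0.3342 < 0 → [3.4375, 3.5]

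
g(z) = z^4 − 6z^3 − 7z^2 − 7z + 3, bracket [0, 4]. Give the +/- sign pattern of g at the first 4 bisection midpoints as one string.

m = 2, g(m) = -71 (−); new bracket [0, 2]
m = 1, g(m) = -16 (−); new bracket [0, 1]
m = 0.5, g(m) = -2.9375 (−); new bracket [0, 0.5]
m = 0.25, g(m) = 0.7227 (+); new bracket [0.25, 0.5]

---+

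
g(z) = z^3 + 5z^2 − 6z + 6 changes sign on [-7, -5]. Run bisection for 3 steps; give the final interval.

g(-6) = 6 > 0, so the root lies in [-7, -6]
g(-6.5) = -18.375 < 0, so the root lies in [-6.5, -6]
g(-6.25) = -5.328125 < 0, so the root lies in [-6.25, -6]

[-6.25, -6]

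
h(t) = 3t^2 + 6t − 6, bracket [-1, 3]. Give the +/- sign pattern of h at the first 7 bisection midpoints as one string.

m = 1, h(m) = 3 (+); new bracket [-1, 1]
m = 0, h(m) = -6 (−); new bracket [0, 1]
m = 0.5, h(m) = -2.25 (−); new bracket [0.5, 1]
m = 0.75, h(m) = 0.1875 (+); new bracket [0.5, 0.75]
m = 0.625, h(m) = -1.0781 (−); new bracket [0.625, 0.75]
m = 0.6875, h(m) = -0.457 (−); new bracket [0.6875, 0.75]
m = 0.71875, h(m) = -0.1377 (−); new bracket [0.71875, 0.75]

+--+---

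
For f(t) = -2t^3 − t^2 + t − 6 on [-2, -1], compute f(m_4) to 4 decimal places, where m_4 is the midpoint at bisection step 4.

midpoint -1.5: f = -3 < 0 → [-2, -1.5]
midpoint -1.75: f = -0.09375 < 0 → [-2, -1.75]
midpoint -1.875: f = 1.792969 > 0 → [-1.875, -1.75]
midpoint -1.8125: f = 0.811 > 0 → [-1.8125, -1.75]

0.8110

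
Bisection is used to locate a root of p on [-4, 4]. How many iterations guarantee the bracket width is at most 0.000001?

Width after n steps is 8/2^n. Need 2^n ≥ 8/0.000001 = 8000000.
2^22 = 4194304 < 8000000 ≤ 2^23 = 8388608, so n = 23.

23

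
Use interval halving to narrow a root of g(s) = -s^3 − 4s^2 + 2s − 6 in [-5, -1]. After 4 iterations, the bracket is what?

[-4.75, -4.5]

s = -3 gives g = -21, negative; keep [-5, -3]
s = -4 gives g = -14, negative; keep [-5, -4]
s = -4.5 gives g = -4.875, negative; keep [-5, -4.5]
s = -4.75 gives g = 1.4219, positive; keep [-4.75, -4.5]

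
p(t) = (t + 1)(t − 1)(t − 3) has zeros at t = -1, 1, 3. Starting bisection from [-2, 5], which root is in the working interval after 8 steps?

p(1.5) = -1.875 < 0, so the root lies in [1.5, 5]
p(3.25) = 2.390625 > 0, so the root lies in [1.5, 3.25]
p(2.375) = -2.900391 < 0, so the root lies in [2.375, 3.25]
p(2.8125) = -1.2957 < 0, so the root lies in [2.8125, 3.25]
p(3.03125) = 0.2559 > 0, so the root lies in [2.8125, 3.03125]
p(2.921875) = -0.5889 < 0, so the root lies in [2.921875, 3.03125]
p(2.9765625) = -0.1842 < 0, so the root lies in [2.9765625, 3.03125]
p(3.00390625) = 0.0313 > 0, so the root lies in [2.9765625, 3.00390625]

3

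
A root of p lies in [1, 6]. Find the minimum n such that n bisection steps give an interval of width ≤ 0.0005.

Width after n steps is 5/2^n. Need 2^n ≥ 5/0.0005 = 10000.
2^13 = 8192 < 10000 ≤ 2^14 = 16384, so n = 14.

14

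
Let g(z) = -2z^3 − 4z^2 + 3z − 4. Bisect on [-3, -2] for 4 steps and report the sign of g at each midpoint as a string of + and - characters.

--++

m = -2.5, g(m) = -5.25 (−); new bracket [-3, -2.5]
m = -2.75, g(m) = -0.90625 (−); new bracket [-3, -2.75]
m = -2.875, g(m) = 1.839844 (+); new bracket [-2.875, -2.75]
m = -2.8125, g(m) = 0.4165 (+); new bracket [-2.8125, -2.75]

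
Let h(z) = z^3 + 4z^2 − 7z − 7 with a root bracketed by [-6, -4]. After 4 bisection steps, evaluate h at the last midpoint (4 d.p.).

-0.6738

m = -5, h(m) = 3 (+); new bracket [-6, -5]
m = -5.5, h(m) = -13.875 (−); new bracket [-5.5, -5]
m = -5.25, h(m) = -4.703125 (−); new bracket [-5.25, -5]
m = -5.125, h(m) = -0.6738 (−); new bracket [-5.125, -5]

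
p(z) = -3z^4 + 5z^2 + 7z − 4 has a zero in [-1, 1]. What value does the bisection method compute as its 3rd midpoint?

0.25

m = 0, p(m) = -4 (−); new bracket [0, 1]
m = 0.5, p(m) = 0.5625 (+); new bracket [0, 0.5]
m = 0.25, p(m) = -1.949219 (−); new bracket [0.25, 0.5]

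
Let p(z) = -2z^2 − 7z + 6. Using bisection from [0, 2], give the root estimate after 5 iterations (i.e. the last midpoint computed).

0.6875

p(1) = -3 < 0, so the root lies in [0, 1]
p(0.5) = 2 > 0, so the root lies in [0.5, 1]
p(0.75) = -0.375 < 0, so the root lies in [0.5, 0.75]
p(0.625) = 0.8438 > 0, so the root lies in [0.625, 0.75]
p(0.6875) = 0.2422 > 0, so the root lies in [0.6875, 0.75]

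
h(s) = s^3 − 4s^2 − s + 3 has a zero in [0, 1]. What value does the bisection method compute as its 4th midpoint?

0.8125

midpoint 0.5: h = 1.625 > 0 → [0.5, 1]
midpoint 0.75: h = 0.421875 > 0 → [0.75, 1]
midpoint 0.875: h = -0.267578 < 0 → [0.75, 0.875]
midpoint 0.8125: h = 0.0833 > 0 → [0.8125, 0.875]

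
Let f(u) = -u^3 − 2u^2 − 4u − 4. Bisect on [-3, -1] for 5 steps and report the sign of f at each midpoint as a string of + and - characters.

u = -2 gives f = 4, positive; keep [-2, -1]
u = -1.5 gives f = 0.875, positive; keep [-1.5, -1]
u = -1.25 gives f = -0.171875, negative; keep [-1.5, -1.25]
u = -1.375 gives f = 0.3184, positive; keep [-1.375, -1.25]
u = -1.3125 gives f = 0.0657, positive; keep [-1.3125, -1.25]

++-++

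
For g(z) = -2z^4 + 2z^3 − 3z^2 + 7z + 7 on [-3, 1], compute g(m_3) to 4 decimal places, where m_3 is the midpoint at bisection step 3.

g(-1) = -7 < 0, so the root lies in [-1, 1]
g(0) = 7 > 0, so the root lies in [-1, 0]
g(-0.5) = 2.375 > 0, so the root lies in [-1, -0.5]

2.3750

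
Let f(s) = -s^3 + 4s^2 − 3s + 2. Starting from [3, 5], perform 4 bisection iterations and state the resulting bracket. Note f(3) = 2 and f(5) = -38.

s = 4 gives f = -10, negative; keep [3, 4]
s = 3.5 gives f = -2.375, negative; keep [3, 3.5]
s = 3.25 gives f = 0.171875, positive; keep [3.25, 3.5]
s = 3.375 gives f = -1.0059, negative; keep [3.25, 3.375]

[3.25, 3.375]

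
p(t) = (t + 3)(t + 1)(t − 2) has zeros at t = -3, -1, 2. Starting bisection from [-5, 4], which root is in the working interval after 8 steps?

2

m = -0.5, p(m) = -3.125 (−); new bracket [-0.5, 4]
m = 1.75, p(m) = -3.265625 (−); new bracket [1.75, 4]
m = 2.875, p(m) = 19.919922 (+); new bracket [1.75, 2.875]
m = 2.3125, p(m) = 5.4993 (+); new bracket [1.75, 2.3125]
m = 2.03125, p(m) = 0.4766 (+); new bracket [1.75, 2.03125]
m = 1.890625, p(m) = -1.5462 (−); new bracket [1.890625, 2.03125]
m = 1.9609375, p(m) = -0.5738 (−); new bracket [1.9609375, 2.03125]
m = 1.99609375, p(m) = -0.0585 (−); new bracket [1.99609375, 2.03125]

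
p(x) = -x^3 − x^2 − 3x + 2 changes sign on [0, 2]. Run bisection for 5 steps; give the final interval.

[0.5, 0.5625]

p(1) = -3 < 0, so the root lies in [0, 1]
p(0.5) = 0.125 > 0, so the root lies in [0.5, 1]
p(0.75) = -1.234375 < 0, so the root lies in [0.5, 0.75]
p(0.625) = -0.5098 < 0, so the root lies in [0.5, 0.625]
p(0.5625) = -0.1819 < 0, so the root lies in [0.5, 0.5625]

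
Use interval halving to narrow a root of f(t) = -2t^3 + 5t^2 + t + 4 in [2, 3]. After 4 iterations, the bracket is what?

f(2.5) = 6.5 > 0, so the root lies in [2.5, 3]
f(2.75) = 2.96875 > 0, so the root lies in [2.75, 3]
f(2.875) = 0.675781 > 0, so the root lies in [2.875, 3]
f(2.9375) = -0.6128 < 0, so the root lies in [2.875, 2.9375]

[2.875, 2.9375]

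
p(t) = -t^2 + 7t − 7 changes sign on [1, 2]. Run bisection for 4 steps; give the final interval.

[1.1875, 1.25]

t = 1.5 gives p = 1.25, positive; keep [1, 1.5]
t = 1.25 gives p = 0.1875, positive; keep [1, 1.25]
t = 1.125 gives p = -0.390625, negative; keep [1.125, 1.25]
t = 1.1875 gives p = -0.0977, negative; keep [1.1875, 1.25]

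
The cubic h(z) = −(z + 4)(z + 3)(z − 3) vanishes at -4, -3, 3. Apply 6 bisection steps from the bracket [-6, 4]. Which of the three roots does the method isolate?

3

h(-1) = 24 > 0, so the root lies in [-1, 4]
h(1.5) = 37.125 > 0, so the root lies in [1.5, 4]
h(2.75) = 9.703125 > 0, so the root lies in [2.75, 4]
h(3.375) = -17.6309 < 0, so the root lies in [2.75, 3.375]
h(3.0625) = -2.676 < 0, so the root lies in [2.75, 3.0625]
h(2.90625) = 3.8241 > 0, so the root lies in [2.90625, 3.0625]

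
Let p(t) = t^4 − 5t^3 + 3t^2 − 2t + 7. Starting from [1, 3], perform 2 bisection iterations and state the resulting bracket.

t = 2 gives p = -9, negative; keep [1, 2]
t = 1.5 gives p = -1.0625, negative; keep [1, 1.5]

[1, 1.5]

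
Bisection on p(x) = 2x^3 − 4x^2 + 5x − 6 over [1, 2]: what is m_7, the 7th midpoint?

m = 1.5, p(m) = -0.75 (−); new bracket [1.5, 2]
m = 1.75, p(m) = 1.21875 (+); new bracket [1.5, 1.75]
m = 1.625, p(m) = 0.144531 (+); new bracket [1.5, 1.625]
m = 1.5625, p(m) = -0.3237 (−); new bracket [1.5625, 1.625]
m = 1.59375, p(m) = -0.095 (−); new bracket [1.59375, 1.625]
m = 1.609375, p(m) = 0.0234 (+); new bracket [1.59375, 1.609375]
m = 1.6015625, p(m) = -0.0362 (−); new bracket [1.6015625, 1.609375]

1.6015625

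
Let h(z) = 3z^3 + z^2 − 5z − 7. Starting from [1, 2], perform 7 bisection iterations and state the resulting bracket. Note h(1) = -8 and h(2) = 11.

[1.6015625, 1.609375]

z = 1.5 gives h = -2.125, negative; keep [1.5, 2]
z = 1.75 gives h = 3.390625, positive; keep [1.5, 1.75]
z = 1.625 gives h = 0.388672, positive; keep [1.5, 1.625]
z = 1.5625 gives h = -0.927, negative; keep [1.5625, 1.625]
z = 1.59375 gives h = -0.2841, negative; keep [1.59375, 1.625]
z = 1.609375 gives h = 0.0485, positive; keep [1.59375, 1.609375]
z = 1.6015625 gives h = -0.1188, negative; keep [1.6015625, 1.609375]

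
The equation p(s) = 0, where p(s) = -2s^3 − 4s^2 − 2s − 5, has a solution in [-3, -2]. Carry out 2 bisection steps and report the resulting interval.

midpoint -2.5: p = 6.25 > 0 → [-2.5, -2]
midpoint -2.25: p = 2.03125 > 0 → [-2.25, -2]

[-2.25, -2]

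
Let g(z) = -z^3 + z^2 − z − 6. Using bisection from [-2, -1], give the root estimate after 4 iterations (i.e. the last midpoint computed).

midpoint -1.5: g = 1.125 > 0 → [-1.5, -1]
midpoint -1.25: g = -1.234375 < 0 → [-1.5, -1.25]
midpoint -1.375: g = -0.134766 < 0 → [-1.5, -1.375]
midpoint -1.4375: g = 0.4744 > 0 → [-1.4375, -1.375]

-1.4375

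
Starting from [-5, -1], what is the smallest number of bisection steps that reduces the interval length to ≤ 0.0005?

13

Width after n steps is 4/2^n. Need 2^n ≥ 4/0.0005 = 8000.
2^12 = 4096 < 8000 ≤ 2^13 = 8192, so n = 13.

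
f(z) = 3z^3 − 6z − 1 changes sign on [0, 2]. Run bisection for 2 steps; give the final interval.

[1, 1.5]

m = 1, f(m) = -4 (−); new bracket [1, 2]
m = 1.5, f(m) = 0.125 (+); new bracket [1, 1.5]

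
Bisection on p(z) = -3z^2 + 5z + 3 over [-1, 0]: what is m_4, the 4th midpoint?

midpoint -0.5: p = -0.25 < 0 → [-0.5, 0]
midpoint -0.25: p = 1.5625 > 0 → [-0.5, -0.25]
midpoint -0.375: p = 0.703125 > 0 → [-0.5, -0.375]
midpoint -0.4375: p = 0.2383 > 0 → [-0.5, -0.4375]

-0.4375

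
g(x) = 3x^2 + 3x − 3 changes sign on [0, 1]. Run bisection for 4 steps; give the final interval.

[0.5625, 0.625]

m = 0.5, g(m) = -0.75 (−); new bracket [0.5, 1]
m = 0.75, g(m) = 0.9375 (+); new bracket [0.5, 0.75]
m = 0.625, g(m) = 0.046875 (+); new bracket [0.5, 0.625]
m = 0.5625, g(m) = -0.3633 (−); new bracket [0.5625, 0.625]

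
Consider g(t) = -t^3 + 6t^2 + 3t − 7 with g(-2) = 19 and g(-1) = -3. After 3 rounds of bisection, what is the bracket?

g(-1.5) = 5.375 > 0, so the root lies in [-1.5, -1]
g(-1.25) = 0.578125 > 0, so the root lies in [-1.25, -1]
g(-1.125) = -1.357422 < 0, so the root lies in [-1.25, -1.125]

[-1.25, -1.125]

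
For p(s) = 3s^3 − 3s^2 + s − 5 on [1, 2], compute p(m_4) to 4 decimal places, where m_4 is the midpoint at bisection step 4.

p(1.5) = -0.125 < 0, so the root lies in [1.5, 2]
p(1.75) = 3.640625 > 0, so the root lies in [1.5, 1.75]
p(1.625) = 1.576172 > 0, so the root lies in [1.5, 1.625]
p(1.5625) = 0.6824 > 0, so the root lies in [1.5, 1.5625]

0.6824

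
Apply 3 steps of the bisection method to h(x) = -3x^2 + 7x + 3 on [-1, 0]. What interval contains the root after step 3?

[-0.375, -0.25]

x = -0.5 gives h = -1.25, negative; keep [-0.5, 0]
x = -0.25 gives h = 1.0625, positive; keep [-0.5, -0.25]
x = -0.375 gives h = -0.046875, negative; keep [-0.375, -0.25]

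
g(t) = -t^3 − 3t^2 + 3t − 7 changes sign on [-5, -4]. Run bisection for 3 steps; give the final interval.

m = -4.5, g(m) = 9.875 (+); new bracket [-4.5, -4]
m = -4.25, g(m) = 2.828125 (+); new bracket [-4.25, -4]
m = -4.125, g(m) = -0.232422 (−); new bracket [-4.25, -4.125]

[-4.25, -4.125]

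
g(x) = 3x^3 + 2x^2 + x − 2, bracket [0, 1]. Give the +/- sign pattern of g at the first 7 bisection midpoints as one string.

midpoint 0.5: g = -0.625 < 0 → [0.5, 1]
midpoint 0.75: g = 1.140625 > 0 → [0.5, 0.75]
midpoint 0.625: g = 0.138672 > 0 → [0.5, 0.625]
midpoint 0.5625: g = -0.2708 < 0 → [0.5625, 0.625]
midpoint 0.59375: g = -0.0732 < 0 → [0.59375, 0.625]
midpoint 0.609375: g = 0.0309 > 0 → [0.59375, 0.609375]
midpoint 0.6015625: g = -0.0216 < 0 → [0.6015625, 0.609375]

-++--+-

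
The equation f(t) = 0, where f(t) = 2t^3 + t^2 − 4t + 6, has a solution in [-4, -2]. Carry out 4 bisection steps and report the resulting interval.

t = -3 gives f = -27, negative; keep [-3, -2]
t = -2.5 gives f = -9, negative; keep [-2.5, -2]
t = -2.25 gives f = -2.71875, negative; keep [-2.25, -2]
t = -2.125 gives f = -0.1758, negative; keep [-2.125, -2]

[-2.125, -2]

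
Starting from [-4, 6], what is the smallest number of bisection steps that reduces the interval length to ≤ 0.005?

11

Width after n steps is 10/2^n. Need 2^n ≥ 10/0.005 = 2000.
2^10 = 1024 < 2000 ≤ 2^11 = 2048, so n = 11.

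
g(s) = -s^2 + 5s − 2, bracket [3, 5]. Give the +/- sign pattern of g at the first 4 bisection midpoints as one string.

++--

m = 4, g(m) = 2 (+); new bracket [4, 5]
m = 4.5, g(m) = 0.25 (+); new bracket [4.5, 5]
m = 4.75, g(m) = -0.8125 (−); new bracket [4.5, 4.75]
m = 4.625, g(m) = -0.2656 (−); new bracket [4.5, 4.625]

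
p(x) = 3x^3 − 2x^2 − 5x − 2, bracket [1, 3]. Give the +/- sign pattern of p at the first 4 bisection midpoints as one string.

+--+

m = 2, p(m) = 4 (+); new bracket [1, 2]
m = 1.5, p(m) = -3.875 (−); new bracket [1.5, 2]
m = 1.75, p(m) = -0.796875 (−); new bracket [1.75, 2]
m = 1.875, p(m) = 1.3691 (+); new bracket [1.75, 1.875]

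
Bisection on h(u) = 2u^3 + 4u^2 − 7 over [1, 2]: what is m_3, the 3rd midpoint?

1.125

midpoint 1.5: h = 8.75 > 0 → [1, 1.5]
midpoint 1.25: h = 3.15625 > 0 → [1, 1.25]
midpoint 1.125: h = 0.910156 > 0 → [1, 1.125]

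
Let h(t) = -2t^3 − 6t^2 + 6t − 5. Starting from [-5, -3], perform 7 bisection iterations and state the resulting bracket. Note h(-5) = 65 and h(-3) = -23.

h(-4) = 3 > 0, so the root lies in [-4, -3]
h(-3.5) = -13.75 < 0, so the root lies in [-4, -3.5]
h(-3.75) = -6.40625 < 0, so the root lies in [-4, -3.75]
h(-3.875) = -1.9727 < 0, so the root lies in [-4, -3.875]
h(-3.9375) = 0.4448 > 0, so the root lies in [-3.9375, -3.875]
h(-3.90625) = -0.7809 < 0, so the root lies in [-3.9375, -3.90625]
h(-3.921875) = -0.1723 < 0, so the root lies in [-3.9375, -3.921875]

[-3.9375, -3.921875]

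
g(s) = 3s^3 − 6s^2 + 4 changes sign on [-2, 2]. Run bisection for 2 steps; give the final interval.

[-1, 0]

m = 0, g(m) = 4 (+); new bracket [-2, 0]
m = -1, g(m) = -5 (−); new bracket [-1, 0]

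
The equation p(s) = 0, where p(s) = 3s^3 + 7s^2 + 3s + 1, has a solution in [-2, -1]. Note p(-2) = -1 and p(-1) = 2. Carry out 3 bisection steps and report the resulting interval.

[-2, -1.875]

m = -1.5, p(m) = 2.125 (+); new bracket [-2, -1.5]
m = -1.75, p(m) = 1.109375 (+); new bracket [-2, -1.75]
m = -1.875, p(m) = 0.208984 (+); new bracket [-2, -1.875]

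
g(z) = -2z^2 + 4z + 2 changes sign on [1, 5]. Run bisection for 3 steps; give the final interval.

z = 3 gives g = -4, negative; keep [1, 3]
z = 2 gives g = 2, positive; keep [2, 3]
z = 2.5 gives g = -0.5, negative; keep [2, 2.5]

[2, 2.5]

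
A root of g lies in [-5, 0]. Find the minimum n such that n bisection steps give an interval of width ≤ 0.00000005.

27

Width after n steps is 5/2^n. Need 2^n ≥ 5/0.00000005 = 100000000.
2^26 = 67108864 < 100000000 ≤ 2^27 = 134217728, so n = 27.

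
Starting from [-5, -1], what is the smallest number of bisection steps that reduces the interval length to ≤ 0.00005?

Width after n steps is 4/2^n. Need 2^n ≥ 4/0.00005 = 80000.
2^16 = 65536 < 80000 ≤ 2^17 = 131072, so n = 17.

17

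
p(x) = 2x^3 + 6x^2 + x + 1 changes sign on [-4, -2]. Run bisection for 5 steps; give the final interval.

[-2.9375, -2.875]

midpoint -3: p = -2 < 0 → [-3, -2]
midpoint -2.5: p = 4.75 > 0 → [-3, -2.5]
midpoint -2.75: p = 2.03125 > 0 → [-3, -2.75]
midpoint -2.875: p = 0.1914 > 0 → [-3, -2.875]
midpoint -2.9375: p = -0.8589 < 0 → [-2.9375, -2.875]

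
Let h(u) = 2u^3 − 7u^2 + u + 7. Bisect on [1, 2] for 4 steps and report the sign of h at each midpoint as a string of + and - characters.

-++-

u = 1.5 gives h = -0.5, negative; keep [1, 1.5]
u = 1.25 gives h = 1.21875, positive; keep [1.25, 1.5]
u = 1.375 gives h = 0.339844, positive; keep [1.375, 1.5]
u = 1.4375 gives h = -0.0864, negative; keep [1.375, 1.4375]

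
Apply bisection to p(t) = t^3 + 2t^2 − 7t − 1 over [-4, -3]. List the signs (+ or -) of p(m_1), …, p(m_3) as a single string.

p(-3.5) = 5.125 > 0, so the root lies in [-4, -3.5]
p(-3.75) = 0.640625 > 0, so the root lies in [-4, -3.75]
p(-3.875) = -2.029297 < 0, so the root lies in [-3.875, -3.75]

++-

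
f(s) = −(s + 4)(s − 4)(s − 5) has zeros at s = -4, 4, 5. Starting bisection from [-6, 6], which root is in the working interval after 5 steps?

-4

midpoint 0: f = -80 < 0 → [-6, 0]
midpoint -3: f = -56 < 0 → [-6, -3]
midpoint -4.5: f = 40.375 > 0 → [-4.5, -3]
midpoint -3.75: f = -16.9531 < 0 → [-4.5, -3.75]
midpoint -4.125: f = 9.2676 > 0 → [-4.125, -3.75]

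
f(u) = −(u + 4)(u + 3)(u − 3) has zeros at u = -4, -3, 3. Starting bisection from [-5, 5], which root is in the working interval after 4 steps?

f(0) = 36 > 0, so the root lies in [0, 5]
f(2.5) = 17.875 > 0, so the root lies in [2.5, 5]
f(3.75) = -39.234375 < 0, so the root lies in [2.5, 3.75]
f(3.125) = -5.4551 < 0, so the root lies in [2.5, 3.125]

3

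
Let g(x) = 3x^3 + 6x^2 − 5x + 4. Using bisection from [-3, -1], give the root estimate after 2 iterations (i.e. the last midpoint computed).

m = -2, g(m) = 14 (+); new bracket [-3, -2]
m = -2.5, g(m) = 7.125 (+); new bracket [-3, -2.5]

-2.5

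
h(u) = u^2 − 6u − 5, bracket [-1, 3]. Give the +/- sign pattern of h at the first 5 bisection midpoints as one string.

m = 1, h(m) = -10 (−); new bracket [-1, 1]
m = 0, h(m) = -5 (−); new bracket [-1, 0]
m = -0.5, h(m) = -1.75 (−); new bracket [-1, -0.5]
m = -0.75, h(m) = 0.0625 (+); new bracket [-0.75, -0.5]
m = -0.625, h(m) = -0.8594 (−); new bracket [-0.75, -0.625]

---+-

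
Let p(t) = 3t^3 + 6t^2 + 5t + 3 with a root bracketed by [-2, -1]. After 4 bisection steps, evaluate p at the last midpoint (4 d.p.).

t = -1.5 gives p = -1.125, negative; keep [-1.5, -1]
t = -1.25 gives p = 0.265625, positive; keep [-1.5, -1.25]
t = -1.375 gives p = -0.330078, negative; keep [-1.375, -1.25]
t = -1.3125 gives p = -0.0095, negative; keep [-1.3125, -1.25]

-0.0095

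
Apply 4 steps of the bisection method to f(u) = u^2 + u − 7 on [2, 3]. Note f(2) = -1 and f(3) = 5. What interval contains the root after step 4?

[2.1875, 2.25]

midpoint 2.5: f = 1.75 > 0 → [2, 2.5]
midpoint 2.25: f = 0.3125 > 0 → [2, 2.25]
midpoint 2.125: f = -0.359375 < 0 → [2.125, 2.25]
midpoint 2.1875: f = -0.0273 < 0 → [2.1875, 2.25]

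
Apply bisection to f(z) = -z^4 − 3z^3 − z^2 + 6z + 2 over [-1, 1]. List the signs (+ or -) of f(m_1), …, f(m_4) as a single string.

z = 0 gives f = 2, positive; keep [-1, 0]
z = -0.5 gives f = -0.9375, negative; keep [-0.5, 0]
z = -0.25 gives f = 0.480469, positive; keep [-0.5, -0.25]
z = -0.375 gives f = -0.2522, negative; keep [-0.375, -0.25]

+-+-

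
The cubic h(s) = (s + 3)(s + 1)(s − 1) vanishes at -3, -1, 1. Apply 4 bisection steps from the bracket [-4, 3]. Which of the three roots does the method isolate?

1

midpoint -0.5: h = -1.875 < 0 → [-0.5, 3]
midpoint 1.25: h = 2.390625 > 0 → [-0.5, 1.25]
midpoint 0.375: h = -2.900391 < 0 → [0.375, 1.25]
midpoint 0.8125: h = -1.2957 < 0 → [0.8125, 1.25]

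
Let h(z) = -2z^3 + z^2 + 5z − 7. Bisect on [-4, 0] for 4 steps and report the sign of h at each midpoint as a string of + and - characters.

+---

m = -2, h(m) = 3 (+); new bracket [-2, 0]
m = -1, h(m) = -9 (−); new bracket [-2, -1]
m = -1.5, h(m) = -5.5 (−); new bracket [-2, -1.5]
m = -1.75, h(m) = -1.9688 (−); new bracket [-2, -1.75]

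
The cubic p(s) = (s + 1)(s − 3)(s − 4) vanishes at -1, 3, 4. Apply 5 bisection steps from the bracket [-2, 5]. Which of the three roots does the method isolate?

p(1.5) = 9.375 > 0, so the root lies in [-2, 1.5]
p(-0.25) = 10.359375 > 0, so the root lies in [-2, -0.25]
p(-1.125) = -2.642578 < 0, so the root lies in [-1.125, -0.25]
p(-0.6875) = 5.4016 > 0, so the root lies in [-1.125, -0.6875]
p(-0.90625) = 1.7967 > 0, so the root lies in [-1.125, -0.90625]

-1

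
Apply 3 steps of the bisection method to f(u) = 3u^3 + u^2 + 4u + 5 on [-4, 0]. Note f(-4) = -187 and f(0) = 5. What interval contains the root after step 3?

midpoint -2: f = -23 < 0 → [-2, 0]
midpoint -1: f = -1 < 0 → [-1, 0]
midpoint -0.5: f = 2.875 > 0 → [-1, -0.5]

[-1, -0.5]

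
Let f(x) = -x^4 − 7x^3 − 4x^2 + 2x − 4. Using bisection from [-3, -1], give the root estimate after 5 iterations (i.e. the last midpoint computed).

x = -2 gives f = 16, positive; keep [-2, -1]
x = -1.5 gives f = 2.5625, positive; keep [-1.5, -1]
x = -1.25 gives f = -1.519531, negative; keep [-1.5, -1.25]
x = -1.375 gives f = 0.3103, positive; keep [-1.375, -1.25]
x = -1.3125 gives f = -0.6563, negative; keep [-1.375, -1.3125]

-1.3125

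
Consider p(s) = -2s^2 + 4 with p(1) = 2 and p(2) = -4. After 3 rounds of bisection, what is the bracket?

m = 1.5, p(m) = -0.5 (−); new bracket [1, 1.5]
m = 1.25, p(m) = 0.875 (+); new bracket [1.25, 1.5]
m = 1.375, p(m) = 0.21875 (+); new bracket [1.375, 1.5]

[1.375, 1.5]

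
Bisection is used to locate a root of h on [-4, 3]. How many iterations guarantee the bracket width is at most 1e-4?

17

Width after n steps is 7/2^n. Need 2^n ≥ 7/1e-4 = 70000.
2^16 = 65536 < 70000 ≤ 2^17 = 131072, so n = 17.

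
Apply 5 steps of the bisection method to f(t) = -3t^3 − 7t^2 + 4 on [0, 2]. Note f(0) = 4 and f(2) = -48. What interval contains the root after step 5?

[0.625, 0.6875]

m = 1, f(m) = -6 (−); new bracket [0, 1]
m = 0.5, f(m) = 1.875 (+); new bracket [0.5, 1]
m = 0.75, f(m) = -1.203125 (−); new bracket [0.5, 0.75]
m = 0.625, f(m) = 0.5332 (+); new bracket [0.625, 0.75]
m = 0.6875, f(m) = -0.2834 (−); new bracket [0.625, 0.6875]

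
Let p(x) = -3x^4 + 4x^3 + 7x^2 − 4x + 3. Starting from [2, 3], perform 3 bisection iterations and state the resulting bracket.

[2.125, 2.25]

midpoint 2.5: p = -17.9375 < 0 → [2, 2.5]
midpoint 2.25: p = -1.886719 < 0 → [2, 2.25]
midpoint 2.125: p = 3.31958 > 0 → [2.125, 2.25]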